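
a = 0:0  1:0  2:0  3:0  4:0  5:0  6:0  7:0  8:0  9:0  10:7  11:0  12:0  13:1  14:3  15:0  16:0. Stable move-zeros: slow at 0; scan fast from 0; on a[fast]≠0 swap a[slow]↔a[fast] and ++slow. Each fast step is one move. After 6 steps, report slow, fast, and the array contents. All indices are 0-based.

slow=0, fast=6, a=[0, 0, 0, 0, 0, 0, 0, 0, 0, 0, 7, 0, 0, 1, 3, 0, 0]

(s=0,f=0) a[fast]=0 → fast++
(s=0,f=1) a[fast]=0 → fast++
(s=0,f=2) a[fast]=0 → fast++
(s=0,f=3) a[fast]=0 → fast++
(s=0,f=4) a[fast]=0 → fast++
(s=0,f=5) a[fast]=0 → fast++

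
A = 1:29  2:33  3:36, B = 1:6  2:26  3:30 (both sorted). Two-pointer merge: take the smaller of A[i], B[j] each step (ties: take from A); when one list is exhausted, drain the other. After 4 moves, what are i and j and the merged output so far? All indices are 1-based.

i=2, j=4, merged so far=[6, 26, 29, 30]

[i=1,j=1] A[i]=29>B[j]=6 take 6 → j++
[i=1,j=2] A[i]=29>B[j]=26 take 26 → j++
[i=1,j=3] A[i]=29<=B[j]=30 take 29 → i++
[i=2,j=3] A[i]=33>B[j]=30 take 30 → j++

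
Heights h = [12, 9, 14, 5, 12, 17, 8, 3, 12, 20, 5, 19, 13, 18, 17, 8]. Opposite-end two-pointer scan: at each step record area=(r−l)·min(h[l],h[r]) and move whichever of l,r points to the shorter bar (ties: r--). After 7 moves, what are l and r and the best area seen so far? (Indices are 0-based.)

l=5, r=13, best area=168

[0,15] min(12,8)*15=120 best=120 * → r--
[0,14] min(12,17)*14=168 best=168 * → l++
[1,14] min(9,17)*13=117 best=168 → l++
[2,14] min(14,17)*12=168 best=168 → l++
[3,14] min(5,17)*11=55 best=168 → l++
[4,14] min(12,17)*10=120 best=168 → l++
[5,14] min(17,17)*9=153 best=168 → r--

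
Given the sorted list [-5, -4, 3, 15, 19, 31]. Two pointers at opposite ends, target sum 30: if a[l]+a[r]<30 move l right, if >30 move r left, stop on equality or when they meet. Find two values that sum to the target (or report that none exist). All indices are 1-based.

l=1 r=6: -5+31=26 <30, l++
l=2 r=6: -4+31=27 <30, l++
l=3 r=6: 3+31=34 >30, r--
l=3 r=5: 3+19=22 <30, l++
l=4 r=5: 15+19=34 >30, r--

no pair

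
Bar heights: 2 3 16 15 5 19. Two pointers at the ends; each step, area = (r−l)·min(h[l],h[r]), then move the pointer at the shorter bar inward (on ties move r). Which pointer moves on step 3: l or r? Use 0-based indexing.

[0,5] min(2,19)*5=10 best=10 * → l++
[1,5] min(3,19)*4=12 best=12 * → l++
[2,5] min(16,19)*3=48 best=48 * → l++

l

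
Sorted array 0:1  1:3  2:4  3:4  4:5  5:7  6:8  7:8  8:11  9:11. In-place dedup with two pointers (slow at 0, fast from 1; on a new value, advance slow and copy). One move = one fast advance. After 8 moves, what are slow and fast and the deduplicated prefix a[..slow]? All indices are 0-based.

slow=6, fast=9, prefix=[1, 3, 4, 5, 7, 8, 11]

(s=0,f=1) a[fast]=3≠a[slow]=1 write a[1]=3 → slow++,fast++
(s=1,f=2) a[fast]=4≠a[slow]=3 write a[2]=4 → slow++,fast++
(s=2,f=3) a[fast]=4=a[slow] dup → fast++
(s=2,f=4) a[fast]=5≠a[slow]=4 write a[3]=5 → slow++,fast++
(s=3,f=5) a[fast]=7≠a[slow]=5 write a[4]=7 → slow++,fast++
(s=4,f=6) a[fast]=8≠a[slow]=7 write a[5]=8 → slow++,fast++
(s=5,f=7) a[fast]=8=a[slow] dup → fast++
(s=5,f=8) a[fast]=11≠a[slow]=8 write a[6]=11 → slow++,fast++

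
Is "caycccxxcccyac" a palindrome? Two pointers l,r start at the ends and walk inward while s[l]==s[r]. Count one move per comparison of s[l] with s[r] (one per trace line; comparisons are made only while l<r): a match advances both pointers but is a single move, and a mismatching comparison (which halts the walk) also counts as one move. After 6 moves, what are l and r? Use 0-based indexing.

[0,13] 'c'=='c' → l++,r--
[1,12] 'a'=='a' → l++,r--
[2,11] 'y'=='y' → l++,r--
[3,10] 'c'=='c' → l++,r--
[4,9] 'c'=='c' → l++,r--
[5,8] 'c'=='c' → l++,r--

l=6, r=7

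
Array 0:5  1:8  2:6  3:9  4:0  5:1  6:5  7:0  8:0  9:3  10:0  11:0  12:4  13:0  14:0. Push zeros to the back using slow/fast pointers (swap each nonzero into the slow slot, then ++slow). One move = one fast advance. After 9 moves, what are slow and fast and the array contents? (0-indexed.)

(s=0,f=0) a[fast]=5≠0 swap→a[0]=5 → slow++,fast++
(s=1,f=1) a[fast]=8≠0 swap→a[1]=8 → slow++,fast++
(s=2,f=2) a[fast]=6≠0 swap→a[2]=6 → slow++,fast++
(s=3,f=3) a[fast]=9≠0 swap→a[3]=9 → slow++,fast++
(s=4,f=4) a[fast]=0 → fast++
(s=4,f=5) a[fast]=1≠0 swap→a[4]=1 → slow++,fast++
(s=5,f=6) a[fast]=5≠0 swap→a[5]=5 → slow++,fast++
(s=6,f=7) a[fast]=0 → fast++
(s=6,f=8) a[fast]=0 → fast++

slow=6, fast=9, a=[5, 8, 6, 9, 1, 5, 0, 0, 0, 3, 0, 0, 4, 0, 0]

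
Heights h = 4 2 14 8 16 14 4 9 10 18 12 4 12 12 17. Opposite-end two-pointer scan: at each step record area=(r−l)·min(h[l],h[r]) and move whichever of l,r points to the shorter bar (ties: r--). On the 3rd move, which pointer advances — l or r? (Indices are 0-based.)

[0,14] min(4,17)*14=56 best=56 * → l++
[1,14] min(2,17)*13=26 best=56 → l++
[2,14] min(14,17)*12=168 best=168 * → l++

l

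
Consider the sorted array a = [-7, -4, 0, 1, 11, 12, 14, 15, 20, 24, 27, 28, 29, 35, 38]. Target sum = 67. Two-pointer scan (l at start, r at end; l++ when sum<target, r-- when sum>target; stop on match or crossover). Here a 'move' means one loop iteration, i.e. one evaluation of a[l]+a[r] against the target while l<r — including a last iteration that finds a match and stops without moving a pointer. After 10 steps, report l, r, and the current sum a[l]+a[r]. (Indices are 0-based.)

l=0 r=14: -7+38=31 <67, l++
l=1 r=14: -4+38=34 <67, l++
l=2 r=14: 0+38=38 <67, l++
l=3 r=14: 1+38=39 <67, l++
l=4 r=14: 11+38=49 <67, l++
l=5 r=14: 12+38=50 <67, l++
l=6 r=14: 14+38=52 <67, l++
l=7 r=14: 15+38=53 <67, l++
l=8 r=14: 20+38=58 <67, l++
l=9 r=14: 24+38=62 <67, l++

l=10, r=14, sum=65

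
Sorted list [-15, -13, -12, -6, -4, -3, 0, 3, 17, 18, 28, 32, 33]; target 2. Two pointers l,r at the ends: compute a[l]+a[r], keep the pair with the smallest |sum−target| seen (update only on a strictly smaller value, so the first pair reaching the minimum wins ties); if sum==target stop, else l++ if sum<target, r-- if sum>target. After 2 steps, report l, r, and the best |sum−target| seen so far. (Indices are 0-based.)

l=0, r=10, best |Δ|=15

[0,12] -15+33=18 d=16 * → r--
[0,11] -15+32=17 d=15 * → r--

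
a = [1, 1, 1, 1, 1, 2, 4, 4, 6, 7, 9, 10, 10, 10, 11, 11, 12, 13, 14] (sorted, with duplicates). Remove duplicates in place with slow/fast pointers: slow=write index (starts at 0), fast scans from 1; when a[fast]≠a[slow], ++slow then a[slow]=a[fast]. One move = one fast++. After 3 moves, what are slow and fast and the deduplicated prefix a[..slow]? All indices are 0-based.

slow=0 fast=1: a[fast]=1=a[slow] dup, fast++
slow=0 fast=2: a[fast]=1=a[slow] dup, fast++
slow=0 fast=3: a[fast]=1=a[slow] dup, fast++

slow=0, fast=4, prefix=[1]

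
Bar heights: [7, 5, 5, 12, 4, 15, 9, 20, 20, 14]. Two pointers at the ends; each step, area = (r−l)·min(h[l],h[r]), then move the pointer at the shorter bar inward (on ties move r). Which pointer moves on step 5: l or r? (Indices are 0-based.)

l

[0,9] min(7,14)*9=63 best=63 * → l++
[1,9] min(5,14)*8=40 best=63 → l++
[2,9] min(5,14)*7=35 best=63 → l++
[3,9] min(12,14)*6=72 best=72 * → l++
[4,9] min(4,14)*5=20 best=72 → l++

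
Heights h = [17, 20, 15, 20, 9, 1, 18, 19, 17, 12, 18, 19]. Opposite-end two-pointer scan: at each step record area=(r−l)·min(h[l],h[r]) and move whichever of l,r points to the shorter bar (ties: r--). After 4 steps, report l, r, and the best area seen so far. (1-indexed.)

l=2, r=9, best area=190

[1,12] min(17,19)*11=187 best=187 * → l++
[2,12] min(20,19)*10=190 best=190 * → r--
[2,11] min(20,18)*9=162 best=190 → r--
[2,10] min(20,12)*8=96 best=190 → r--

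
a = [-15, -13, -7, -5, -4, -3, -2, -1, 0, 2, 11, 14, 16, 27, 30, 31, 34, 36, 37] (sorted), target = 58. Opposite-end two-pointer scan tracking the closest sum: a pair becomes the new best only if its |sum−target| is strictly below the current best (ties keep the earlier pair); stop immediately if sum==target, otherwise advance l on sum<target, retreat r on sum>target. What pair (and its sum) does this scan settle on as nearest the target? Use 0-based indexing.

[0,18] -15+37=22 d=36 * → l++
[1,18] -13+37=24 d=34 * → l++
[2,18] -7+37=30 d=28 * → l++
[3,18] -5+37=32 d=26 * → l++
[4,18] -4+37=33 d=25 * → l++
[5,18] -3+37=34 d=24 * → l++
[6,18] -2+37=35 d=23 * → l++
[7,18] -1+37=36 d=22 * → l++
[8,18] 0+37=37 d=21 * → l++
[9,18] 2+37=39 d=19 * → l++
[10,18] 11+37=48 d=10 * → l++
[11,18] 14+37=51 d=7 * → l++
[12,18] 16+37=53 d=5 * → l++
[13,18] 27+37=64 d=6 → r--
[13,17] 27+36=63 d=5 → r--
[13,16] 27+34=61 d=3 * → r--
[13,15] 27+31=58 d=0 * → stop

pair (27, 31) with sum 58 (|Δ|=0)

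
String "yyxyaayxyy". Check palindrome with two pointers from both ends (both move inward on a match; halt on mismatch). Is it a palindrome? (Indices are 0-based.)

palindrome

l=0 r=9: 'y'=='y', l++,r--
l=1 r=8: 'y'=='y', l++,r--
l=2 r=7: 'x'=='x', l++,r--
l=3 r=6: 'y'=='y', l++,r--
l=4 r=5: 'a'=='a', l++,r--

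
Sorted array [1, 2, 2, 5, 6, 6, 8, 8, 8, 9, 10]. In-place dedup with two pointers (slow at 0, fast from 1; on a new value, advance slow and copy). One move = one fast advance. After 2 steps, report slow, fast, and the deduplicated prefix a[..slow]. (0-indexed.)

(s=0,f=1) a[fast]=2≠a[slow]=1 write a[1]=2 → slow++,fast++
(s=1,f=2) a[fast]=2=a[slow] dup → fast++

slow=1, fast=3, prefix=[1, 2]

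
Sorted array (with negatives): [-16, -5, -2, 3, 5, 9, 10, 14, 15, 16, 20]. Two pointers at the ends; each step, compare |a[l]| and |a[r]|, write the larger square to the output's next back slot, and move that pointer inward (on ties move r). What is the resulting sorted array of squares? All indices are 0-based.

l=0 r=10: |-16|<=|20| out[10]=400, r--
l=0 r=9: |-16|<=|16| out[9]=256, r--
l=0 r=8: |-16|>|15| out[8]=256, l++
l=1 r=8: |-5|<=|15| out[7]=225, r--
l=1 r=7: |-5|<=|14| out[6]=196, r--
l=1 r=6: |-5|<=|10| out[5]=100, r--
l=1 r=5: |-5|<=|9| out[4]=81, r--
l=1 r=4: |-5|<=|5| out[3]=25, r--
l=1 r=3: |-5|>|3| out[2]=25, l++
l=2 r=3: |-2|<=|3| out[1]=9, r--
l=2 r=2: |-2|<=|-2| out[0]=4, r--

[4, 9, 25, 25, 81, 100, 196, 225, 256, 256, 400]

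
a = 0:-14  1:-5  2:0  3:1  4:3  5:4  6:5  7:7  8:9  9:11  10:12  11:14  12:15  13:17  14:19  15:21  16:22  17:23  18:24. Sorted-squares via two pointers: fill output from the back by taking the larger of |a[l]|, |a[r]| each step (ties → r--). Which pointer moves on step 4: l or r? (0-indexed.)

r

[0,18] |-14|<=|24| out[18]=576 → r--
[0,17] |-14|<=|23| out[17]=529 → r--
[0,16] |-14|<=|22| out[16]=484 → r--
[0,15] |-14|<=|21| out[15]=441 → r--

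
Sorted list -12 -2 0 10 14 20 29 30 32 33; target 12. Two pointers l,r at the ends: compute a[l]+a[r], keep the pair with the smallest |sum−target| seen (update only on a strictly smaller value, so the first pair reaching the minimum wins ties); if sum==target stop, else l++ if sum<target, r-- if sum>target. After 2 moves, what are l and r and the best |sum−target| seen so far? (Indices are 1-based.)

[1,10] -12+33=21 d=9 * → r--
[1,9] -12+32=20 d=8 * → r--

l=1, r=8, best |Δ|=8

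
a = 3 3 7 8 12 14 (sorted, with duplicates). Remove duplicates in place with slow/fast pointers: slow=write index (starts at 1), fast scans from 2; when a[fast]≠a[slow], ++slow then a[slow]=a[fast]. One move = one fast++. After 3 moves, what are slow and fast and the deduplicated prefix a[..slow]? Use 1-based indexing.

slow=3, fast=5, prefix=[3, 7, 8]

(s=1,f=2) a[fast]=3=a[slow] dup → fast++
(s=1,f=3) a[fast]=7≠a[slow]=3 write a[2]=7 → slow++,fast++
(s=2,f=4) a[fast]=8≠a[slow]=7 write a[3]=8 → slow++,fast++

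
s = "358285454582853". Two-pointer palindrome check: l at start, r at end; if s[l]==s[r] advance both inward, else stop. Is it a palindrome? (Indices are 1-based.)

[1,15] '3'=='3' → l++,r--
[2,14] '5'=='5' → l++,r--
[3,13] '8'=='8' → l++,r--
[4,12] '2'=='2' → l++,r--
[5,11] '8'=='8' → l++,r--
[6,10] '5'=='5' → l++,r--
[7,9] '4'=='4' → l++,r--

palindrome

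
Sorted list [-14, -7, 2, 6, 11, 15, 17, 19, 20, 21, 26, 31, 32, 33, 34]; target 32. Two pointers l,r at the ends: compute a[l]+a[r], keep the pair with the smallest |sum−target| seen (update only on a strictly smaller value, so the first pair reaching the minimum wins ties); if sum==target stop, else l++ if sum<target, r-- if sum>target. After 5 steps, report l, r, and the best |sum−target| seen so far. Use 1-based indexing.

l=1 r=15: -14+34=20 d=12 *, l++
l=2 r=15: -7+34=27 d=5 *, l++
l=3 r=15: 2+34=36 d=4 *, r--
l=3 r=14: 2+33=35 d=3 *, r--
l=3 r=13: 2+32=34 d=2 *, r--

l=3, r=12, best |Δ|=2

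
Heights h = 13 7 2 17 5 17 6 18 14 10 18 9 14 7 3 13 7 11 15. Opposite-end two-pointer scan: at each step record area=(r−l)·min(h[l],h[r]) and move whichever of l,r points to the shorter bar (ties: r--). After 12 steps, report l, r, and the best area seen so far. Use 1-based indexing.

l=5, r=11, best area=234

[1,19] min(13,15)*18=234 best=234 * → l++
[2,19] min(7,15)*17=119 best=234 → l++
[3,19] min(2,15)*16=32 best=234 → l++
[4,19] min(17,15)*15=225 best=234 → r--
[4,18] min(17,11)*14=154 best=234 → r--
[4,17] min(17,7)*13=91 best=234 → r--
[4,16] min(17,13)*12=156 best=234 → r--
[4,15] min(17,3)*11=33 best=234 → r--
[4,14] min(17,7)*10=70 best=234 → r--
[4,13] min(17,14)*9=126 best=234 → r--
[4,12] min(17,9)*8=72 best=234 → r--
[4,11] min(17,18)*7=119 best=234 → l++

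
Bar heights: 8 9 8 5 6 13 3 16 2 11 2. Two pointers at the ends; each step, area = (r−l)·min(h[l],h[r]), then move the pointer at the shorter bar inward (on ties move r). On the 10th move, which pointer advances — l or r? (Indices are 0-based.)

[0,10] min(8,2)*10=20 best=20 * → r--
[0,9] min(8,11)*9=72 best=72 * → l++
[1,9] min(9,11)*8=72 best=72 → l++
[2,9] min(8,11)*7=56 best=72 → l++
[3,9] min(5,11)*6=30 best=72 → l++
[4,9] min(6,11)*5=30 best=72 → l++
[5,9] min(13,11)*4=44 best=72 → r--
[5,8] min(13,2)*3=6 best=72 → r--
[5,7] min(13,16)*2=26 best=72 → l++
[6,7] min(3,16)*1=3 best=72 → l++

l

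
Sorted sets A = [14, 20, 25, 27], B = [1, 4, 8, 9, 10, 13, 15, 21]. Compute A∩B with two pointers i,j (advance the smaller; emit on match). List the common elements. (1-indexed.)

intersection = []

[i=1,j=1] 14>1 → j++
[i=1,j=2] 14>4 → j++
[i=1,j=3] 14>8 → j++
[i=1,j=4] 14>9 → j++
[i=1,j=5] 14>10 → j++
[i=1,j=6] 14>13 → j++
[i=1,j=7] 14<15 → i++
[i=2,j=7] 20>15 → j++
[i=2,j=8] 20<21 → i++
[i=3,j=8] 25>21 → j++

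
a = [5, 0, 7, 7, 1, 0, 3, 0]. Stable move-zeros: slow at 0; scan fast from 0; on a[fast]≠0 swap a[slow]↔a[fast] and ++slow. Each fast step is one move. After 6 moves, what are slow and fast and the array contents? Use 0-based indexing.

slow=4, fast=6, a=[5, 7, 7, 1, 0, 0, 3, 0]

(s=0,f=0) a[fast]=5≠0 swap→a[0]=5 → slow++,fast++
(s=1,f=1) a[fast]=0 → fast++
(s=1,f=2) a[fast]=7≠0 swap→a[1]=7 → slow++,fast++
(s=2,f=3) a[fast]=7≠0 swap→a[2]=7 → slow++,fast++
(s=3,f=4) a[fast]=1≠0 swap→a[3]=1 → slow++,fast++
(s=4,f=5) a[fast]=0 → fast++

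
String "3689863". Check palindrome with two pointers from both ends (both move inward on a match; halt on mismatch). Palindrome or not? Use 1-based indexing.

[1,7] '3'=='3' → l++,r--
[2,6] '6'=='6' → l++,r--
[3,5] '8'=='8' → l++,r--

palindrome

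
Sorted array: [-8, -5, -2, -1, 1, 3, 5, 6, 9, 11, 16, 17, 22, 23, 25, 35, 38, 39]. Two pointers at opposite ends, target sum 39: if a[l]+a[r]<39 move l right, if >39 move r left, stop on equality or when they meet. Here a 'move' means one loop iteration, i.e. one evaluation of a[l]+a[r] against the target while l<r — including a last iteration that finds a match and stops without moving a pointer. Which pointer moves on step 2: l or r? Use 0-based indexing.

[0,17] -8+39=31 <39 → l++
[1,17] -5+39=34 <39 → l++

l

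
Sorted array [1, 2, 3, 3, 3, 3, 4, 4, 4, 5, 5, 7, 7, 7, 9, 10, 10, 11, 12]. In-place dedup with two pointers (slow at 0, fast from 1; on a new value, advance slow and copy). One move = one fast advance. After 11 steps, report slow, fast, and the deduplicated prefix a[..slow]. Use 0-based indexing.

slow=0 fast=1: a[fast]=2≠a[slow]=1 write a[1]=2, slow++,fast++
slow=1 fast=2: a[fast]=3≠a[slow]=2 write a[2]=3, slow++,fast++
slow=2 fast=3: a[fast]=3=a[slow] dup, fast++
slow=2 fast=4: a[fast]=3=a[slow] dup, fast++
slow=2 fast=5: a[fast]=3=a[slow] dup, fast++
slow=2 fast=6: a[fast]=4≠a[slow]=3 write a[3]=4, slow++,fast++
slow=3 fast=7: a[fast]=4=a[slow] dup, fast++
slow=3 fast=8: a[fast]=4=a[slow] dup, fast++
slow=3 fast=9: a[fast]=5≠a[slow]=4 write a[4]=5, slow++,fast++
slow=4 fast=10: a[fast]=5=a[slow] dup, fast++
slow=4 fast=11: a[fast]=7≠a[slow]=5 write a[5]=7, slow++,fast++

slow=5, fast=12, prefix=[1, 2, 3, 4, 5, 7]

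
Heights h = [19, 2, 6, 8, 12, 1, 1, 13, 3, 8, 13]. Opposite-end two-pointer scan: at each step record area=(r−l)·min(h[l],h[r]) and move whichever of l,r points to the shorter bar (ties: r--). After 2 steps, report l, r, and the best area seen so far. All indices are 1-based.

l=1, r=9, best area=130

[1,11] min(19,13)*10=130 best=130 * → r--
[1,10] min(19,8)*9=72 best=130 → r--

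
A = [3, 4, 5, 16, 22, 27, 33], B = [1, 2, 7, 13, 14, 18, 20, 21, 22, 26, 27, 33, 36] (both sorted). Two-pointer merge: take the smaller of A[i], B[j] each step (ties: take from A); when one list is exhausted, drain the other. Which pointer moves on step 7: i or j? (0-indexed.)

j

i=0 j=0: A[i]=3>B[j]=1 take 1, j++
i=0 j=1: A[i]=3>B[j]=2 take 2, j++
i=0 j=2: A[i]=3<=B[j]=7 take 3, i++
i=1 j=2: A[i]=4<=B[j]=7 take 4, i++
i=2 j=2: A[i]=5<=B[j]=7 take 5, i++
i=3 j=2: A[i]=16>B[j]=7 take 7, j++
i=3 j=3: A[i]=16>B[j]=13 take 13, j++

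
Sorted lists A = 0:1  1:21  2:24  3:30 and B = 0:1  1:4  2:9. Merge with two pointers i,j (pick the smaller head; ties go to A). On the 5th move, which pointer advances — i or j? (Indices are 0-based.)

[i=0,j=0] A[i]=1<=B[j]=1 take 1 → i++
[i=1,j=0] A[i]=21>B[j]=1 take 1 → j++
[i=1,j=1] A[i]=21>B[j]=4 take 4 → j++
[i=1,j=2] A[i]=21>B[j]=9 take 9 → j++
[i=1,j=3] B done, take A[i]=21 → i++

i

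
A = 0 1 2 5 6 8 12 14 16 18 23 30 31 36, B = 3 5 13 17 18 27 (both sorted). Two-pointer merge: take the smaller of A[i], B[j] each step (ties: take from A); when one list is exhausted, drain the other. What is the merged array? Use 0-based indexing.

i=0 j=0: A[i]=0<=B[j]=3 take 0, i++
i=1 j=0: A[i]=1<=B[j]=3 take 1, i++
i=2 j=0: A[i]=2<=B[j]=3 take 2, i++
i=3 j=0: A[i]=5>B[j]=3 take 3, j++
i=3 j=1: A[i]=5<=B[j]=5 take 5, i++
i=4 j=1: A[i]=6>B[j]=5 take 5, j++
i=4 j=2: A[i]=6<=B[j]=13 take 6, i++
i=5 j=2: A[i]=8<=B[j]=13 take 8, i++
i=6 j=2: A[i]=12<=B[j]=13 take 12, i++
i=7 j=2: A[i]=14>B[j]=13 take 13, j++
i=7 j=3: A[i]=14<=B[j]=17 take 14, i++
i=8 j=3: A[i]=16<=B[j]=17 take 16, i++
i=9 j=3: A[i]=18>B[j]=17 take 17, j++
i=9 j=4: A[i]=18<=B[j]=18 take 18, i++
i=10 j=4: A[i]=23>B[j]=18 take 18, j++
i=10 j=5: A[i]=23<=B[j]=27 take 23, i++
i=11 j=5: A[i]=30>B[j]=27 take 27, j++
i=11 j=6: B done, take A[i]=30, i++
i=12 j=6: B done, take A[i]=31, i++
i=13 j=6: B done, take A[i]=36, i++

[0, 1, 2, 3, 5, 5, 6, 8, 12, 13, 14, 16, 17, 18, 18, 23, 27, 30, 31, 36]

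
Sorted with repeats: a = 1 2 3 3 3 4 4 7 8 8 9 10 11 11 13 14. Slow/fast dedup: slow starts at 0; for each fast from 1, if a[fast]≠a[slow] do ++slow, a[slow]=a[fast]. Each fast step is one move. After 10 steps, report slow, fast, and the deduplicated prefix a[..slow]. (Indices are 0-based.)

slow=6, fast=11, prefix=[1, 2, 3, 4, 7, 8, 9]

slow=0 fast=1: a[fast]=2≠a[slow]=1 write a[1]=2, slow++,fast++
slow=1 fast=2: a[fast]=3≠a[slow]=2 write a[2]=3, slow++,fast++
slow=2 fast=3: a[fast]=3=a[slow] dup, fast++
slow=2 fast=4: a[fast]=3=a[slow] dup, fast++
slow=2 fast=5: a[fast]=4≠a[slow]=3 write a[3]=4, slow++,fast++
slow=3 fast=6: a[fast]=4=a[slow] dup, fast++
slow=3 fast=7: a[fast]=7≠a[slow]=4 write a[4]=7, slow++,fast++
slow=4 fast=8: a[fast]=8≠a[slow]=7 write a[5]=8, slow++,fast++
slow=5 fast=9: a[fast]=8=a[slow] dup, fast++
slow=5 fast=10: a[fast]=9≠a[slow]=8 write a[6]=9, slow++,fast++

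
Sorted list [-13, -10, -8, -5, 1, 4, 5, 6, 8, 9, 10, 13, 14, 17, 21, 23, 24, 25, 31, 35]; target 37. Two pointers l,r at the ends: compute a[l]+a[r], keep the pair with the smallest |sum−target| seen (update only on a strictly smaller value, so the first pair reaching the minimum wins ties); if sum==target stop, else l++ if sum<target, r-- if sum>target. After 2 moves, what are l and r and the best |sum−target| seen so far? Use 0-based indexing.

l=2, r=19, best |Δ|=12

[0,19] -13+35=22 d=15 * → l++
[1,19] -10+35=25 d=12 * → l++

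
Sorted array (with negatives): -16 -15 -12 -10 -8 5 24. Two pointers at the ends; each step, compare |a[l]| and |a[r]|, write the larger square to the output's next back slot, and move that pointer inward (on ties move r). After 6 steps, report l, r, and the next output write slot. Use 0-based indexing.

l=5, r=5, next write slot=0

l=0 r=6: |-16|<=|24| out[6]=576, r--
l=0 r=5: |-16|>|5| out[5]=256, l++
l=1 r=5: |-15|>|5| out[4]=225, l++
l=2 r=5: |-12|>|5| out[3]=144, l++
l=3 r=5: |-10|>|5| out[2]=100, l++
l=4 r=5: |-8|>|5| out[1]=64, l++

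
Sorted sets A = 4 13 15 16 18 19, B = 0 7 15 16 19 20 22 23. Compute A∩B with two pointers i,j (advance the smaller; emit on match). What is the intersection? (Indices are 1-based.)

[i=1,j=1] 4>0 → j++
[i=1,j=2] 4<7 → i++
[i=2,j=2] 13>7 → j++
[i=2,j=3] 13<15 → i++
[i=3,j=3] 15==15 emit → i++,j++
[i=4,j=4] 16==16 emit → i++,j++
[i=5,j=5] 18<19 → i++
[i=6,j=5] 19==19 emit → i++,j++

intersection = [15, 16, 19]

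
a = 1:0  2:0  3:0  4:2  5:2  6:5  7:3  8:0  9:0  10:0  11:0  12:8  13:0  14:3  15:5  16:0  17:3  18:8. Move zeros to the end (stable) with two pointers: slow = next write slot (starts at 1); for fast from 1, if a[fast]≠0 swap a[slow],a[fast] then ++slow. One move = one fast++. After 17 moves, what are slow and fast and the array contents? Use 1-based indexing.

(s=1,f=1) a[fast]=0 → fast++
(s=1,f=2) a[fast]=0 → fast++
(s=1,f=3) a[fast]=0 → fast++
(s=1,f=4) a[fast]=2≠0 swap→a[1]=2 → slow++,fast++
(s=2,f=5) a[fast]=2≠0 swap→a[2]=2 → slow++,fast++
(s=3,f=6) a[fast]=5≠0 swap→a[3]=5 → slow++,fast++
(s=4,f=7) a[fast]=3≠0 swap→a[4]=3 → slow++,fast++
(s=5,f=8) a[fast]=0 → fast++
(s=5,f=9) a[fast]=0 → fast++
(s=5,f=10) a[fast]=0 → fast++
(s=5,f=11) a[fast]=0 → fast++
(s=5,f=12) a[fast]=8≠0 swap→a[5]=8 → slow++,fast++
(s=6,f=13) a[fast]=0 → fast++
(s=6,f=14) a[fast]=3≠0 swap→a[6]=3 → slow++,fast++
(s=7,f=15) a[fast]=5≠0 swap→a[7]=5 → slow++,fast++
(s=8,f=16) a[fast]=0 → fast++
(s=8,f=17) a[fast]=3≠0 swap→a[8]=3 → slow++,fast++

slow=9, fast=18, a=[2, 2, 5, 3, 8, 3, 5, 3, 0, 0, 0, 0, 0, 0, 0, 0, 0, 8]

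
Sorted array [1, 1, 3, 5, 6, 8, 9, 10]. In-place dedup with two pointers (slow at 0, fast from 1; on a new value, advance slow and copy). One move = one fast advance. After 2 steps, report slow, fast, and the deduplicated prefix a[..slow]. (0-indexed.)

slow=1, fast=3, prefix=[1, 3]

(s=0,f=1) a[fast]=1=a[slow] dup → fast++
(s=0,f=2) a[fast]=3≠a[slow]=1 write a[1]=3 → slow++,fast++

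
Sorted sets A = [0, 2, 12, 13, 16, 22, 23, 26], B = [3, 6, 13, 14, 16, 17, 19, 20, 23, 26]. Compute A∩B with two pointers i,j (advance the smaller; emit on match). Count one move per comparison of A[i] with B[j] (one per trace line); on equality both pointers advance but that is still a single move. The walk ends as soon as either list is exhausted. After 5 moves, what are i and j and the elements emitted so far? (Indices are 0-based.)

i=3, j=2, emitted=[]

[i=0,j=0] 0<3 → i++
[i=1,j=0] 2<3 → i++
[i=2,j=0] 12>3 → j++
[i=2,j=1] 12>6 → j++
[i=2,j=2] 12<13 → i++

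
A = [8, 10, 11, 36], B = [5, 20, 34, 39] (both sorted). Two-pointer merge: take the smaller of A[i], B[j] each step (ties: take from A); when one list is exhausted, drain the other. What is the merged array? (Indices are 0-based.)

[5, 8, 10, 11, 20, 34, 36, 39]

i=0 j=0: A[i]=8>B[j]=5 take 5, j++
i=0 j=1: A[i]=8<=B[j]=20 take 8, i++
i=1 j=1: A[i]=10<=B[j]=20 take 10, i++
i=2 j=1: A[i]=11<=B[j]=20 take 11, i++
i=3 j=1: A[i]=36>B[j]=20 take 20, j++
i=3 j=2: A[i]=36>B[j]=34 take 34, j++
i=3 j=3: A[i]=36<=B[j]=39 take 36, i++
i=4 j=3: A done, take B[j]=39, j++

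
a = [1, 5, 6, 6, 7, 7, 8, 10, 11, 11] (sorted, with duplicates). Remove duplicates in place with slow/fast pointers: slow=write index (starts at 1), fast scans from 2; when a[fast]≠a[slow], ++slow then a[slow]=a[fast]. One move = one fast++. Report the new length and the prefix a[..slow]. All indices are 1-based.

length 7; prefix = [1, 5, 6, 7, 8, 10, 11]

slow=1 fast=2: a[fast]=5≠a[slow]=1 write a[2]=5, slow++,fast++
slow=2 fast=3: a[fast]=6≠a[slow]=5 write a[3]=6, slow++,fast++
slow=3 fast=4: a[fast]=6=a[slow] dup, fast++
slow=3 fast=5: a[fast]=7≠a[slow]=6 write a[4]=7, slow++,fast++
slow=4 fast=6: a[fast]=7=a[slow] dup, fast++
slow=4 fast=7: a[fast]=8≠a[slow]=7 write a[5]=8, slow++,fast++
slow=5 fast=8: a[fast]=10≠a[slow]=8 write a[6]=10, slow++,fast++
slow=6 fast=9: a[fast]=11≠a[slow]=10 write a[7]=11, slow++,fast++
slow=7 fast=10: a[fast]=11=a[slow] dup, fast++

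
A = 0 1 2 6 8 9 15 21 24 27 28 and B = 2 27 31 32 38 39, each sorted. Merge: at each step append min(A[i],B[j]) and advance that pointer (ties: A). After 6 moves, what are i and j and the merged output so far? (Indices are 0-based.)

[i=0,j=0] A[i]=0<=B[j]=2 take 0 → i++
[i=1,j=0] A[i]=1<=B[j]=2 take 1 → i++
[i=2,j=0] A[i]=2<=B[j]=2 take 2 → i++
[i=3,j=0] A[i]=6>B[j]=2 take 2 → j++
[i=3,j=1] A[i]=6<=B[j]=27 take 6 → i++
[i=4,j=1] A[i]=8<=B[j]=27 take 8 → i++

i=5, j=1, merged so far=[0, 1, 2, 2, 6, 8]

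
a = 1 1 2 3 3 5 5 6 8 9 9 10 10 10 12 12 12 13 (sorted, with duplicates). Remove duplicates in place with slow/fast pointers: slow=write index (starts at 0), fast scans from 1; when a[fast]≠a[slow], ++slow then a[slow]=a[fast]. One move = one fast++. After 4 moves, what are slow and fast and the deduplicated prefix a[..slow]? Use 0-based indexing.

slow=0 fast=1: a[fast]=1=a[slow] dup, fast++
slow=0 fast=2: a[fast]=2≠a[slow]=1 write a[1]=2, slow++,fast++
slow=1 fast=3: a[fast]=3≠a[slow]=2 write a[2]=3, slow++,fast++
slow=2 fast=4: a[fast]=3=a[slow] dup, fast++

slow=2, fast=5, prefix=[1, 2, 3]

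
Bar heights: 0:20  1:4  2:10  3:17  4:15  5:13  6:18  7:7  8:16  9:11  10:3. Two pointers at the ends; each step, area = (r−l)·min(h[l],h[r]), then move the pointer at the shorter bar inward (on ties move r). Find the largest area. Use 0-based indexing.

l=0 r=10: min(20,3)*10=30 best=30 *, r--
l=0 r=9: min(20,11)*9=99 best=99 *, r--
l=0 r=8: min(20,16)*8=128 best=128 *, r--
l=0 r=7: min(20,7)*7=49 best=128, r--
l=0 r=6: min(20,18)*6=108 best=128, r--
l=0 r=5: min(20,13)*5=65 best=128, r--
l=0 r=4: min(20,15)*4=60 best=128, r--
l=0 r=3: min(20,17)*3=51 best=128, r--
l=0 r=2: min(20,10)*2=20 best=128, r--
l=0 r=1: min(20,4)*1=4 best=128, r--

max area = 128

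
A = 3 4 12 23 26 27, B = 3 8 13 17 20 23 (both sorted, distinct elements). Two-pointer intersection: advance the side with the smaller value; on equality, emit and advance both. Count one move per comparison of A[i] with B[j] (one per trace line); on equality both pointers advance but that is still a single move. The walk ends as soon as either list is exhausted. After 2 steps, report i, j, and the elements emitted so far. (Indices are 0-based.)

i=2, j=1, emitted=[3]

i=0 j=0: 3==3 emit, i++,j++
i=1 j=1: 4<8, i++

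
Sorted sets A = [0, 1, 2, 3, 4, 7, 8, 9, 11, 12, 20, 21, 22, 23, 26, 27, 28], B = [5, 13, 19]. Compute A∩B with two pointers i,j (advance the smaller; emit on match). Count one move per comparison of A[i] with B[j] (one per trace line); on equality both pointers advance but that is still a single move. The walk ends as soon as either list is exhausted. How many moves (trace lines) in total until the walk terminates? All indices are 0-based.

13 moves

i=0 j=0: 0<5, i++
i=1 j=0: 1<5, i++
i=2 j=0: 2<5, i++
i=3 j=0: 3<5, i++
i=4 j=0: 4<5, i++
i=5 j=0: 7>5, j++
i=5 j=1: 7<13, i++
i=6 j=1: 8<13, i++
i=7 j=1: 9<13, i++
i=8 j=1: 11<13, i++
i=9 j=1: 12<13, i++
i=10 j=1: 20>13, j++
i=10 j=2: 20>19, j++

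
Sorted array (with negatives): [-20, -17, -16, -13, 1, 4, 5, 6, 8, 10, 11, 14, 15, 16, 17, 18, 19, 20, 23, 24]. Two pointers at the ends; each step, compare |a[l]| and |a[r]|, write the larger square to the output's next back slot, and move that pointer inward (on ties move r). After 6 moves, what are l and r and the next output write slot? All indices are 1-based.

l=2, r=15, next write slot=14

[1,20] |-20|<=|24| out[20]=576 → r--
[1,19] |-20|<=|23| out[19]=529 → r--
[1,18] |-20|<=|20| out[18]=400 → r--
[1,17] |-20|>|19| out[17]=400 → l++
[2,17] |-17|<=|19| out[16]=361 → r--
[2,16] |-17|<=|18| out[15]=324 → r--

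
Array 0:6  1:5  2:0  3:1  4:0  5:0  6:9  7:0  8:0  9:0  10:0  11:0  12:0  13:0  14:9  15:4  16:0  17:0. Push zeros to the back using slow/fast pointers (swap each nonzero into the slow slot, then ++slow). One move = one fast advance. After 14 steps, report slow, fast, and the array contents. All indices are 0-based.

(s=0,f=0) a[fast]=6≠0 swap→a[0]=6 → slow++,fast++
(s=1,f=1) a[fast]=5≠0 swap→a[1]=5 → slow++,fast++
(s=2,f=2) a[fast]=0 → fast++
(s=2,f=3) a[fast]=1≠0 swap→a[2]=1 → slow++,fast++
(s=3,f=4) a[fast]=0 → fast++
(s=3,f=5) a[fast]=0 → fast++
(s=3,f=6) a[fast]=9≠0 swap→a[3]=9 → slow++,fast++
(s=4,f=7) a[fast]=0 → fast++
(s=4,f=8) a[fast]=0 → fast++
(s=4,f=9) a[fast]=0 → fast++
(s=4,f=10) a[fast]=0 → fast++
(s=4,f=11) a[fast]=0 → fast++
(s=4,f=12) a[fast]=0 → fast++
(s=4,f=13) a[fast]=0 → fast++

slow=4, fast=14, a=[6, 5, 1, 9, 0, 0, 0, 0, 0, 0, 0, 0, 0, 0, 9, 4, 0, 0]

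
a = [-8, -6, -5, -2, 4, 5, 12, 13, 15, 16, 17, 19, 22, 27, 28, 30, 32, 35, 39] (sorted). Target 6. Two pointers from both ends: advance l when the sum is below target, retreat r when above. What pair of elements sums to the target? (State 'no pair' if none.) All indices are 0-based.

l=0 r=18: -8+39=31 >6, r--
l=0 r=17: -8+35=27 >6, r--
l=0 r=16: -8+32=24 >6, r--
l=0 r=15: -8+30=22 >6, r--
l=0 r=14: -8+28=20 >6, r--
l=0 r=13: -8+27=19 >6, r--
l=0 r=12: -8+22=14 >6, r--
l=0 r=11: -8+19=11 >6, r--
l=0 r=10: -8+17=9 >6, r--
l=0 r=9: -8+16=8 >6, r--
l=0 r=8: -8+15=7 >6, r--
l=0 r=7: -8+13=5 <6, l++
l=1 r=7: -6+13=7 >6, r--
l=1 r=6: -6+12=6, found

(-6, 12)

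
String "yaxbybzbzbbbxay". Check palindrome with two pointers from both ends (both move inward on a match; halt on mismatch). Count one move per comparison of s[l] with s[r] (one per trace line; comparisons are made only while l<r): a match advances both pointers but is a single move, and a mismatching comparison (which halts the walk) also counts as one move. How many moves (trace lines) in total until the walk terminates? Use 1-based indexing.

[1,15] 'y'=='y' → l++,r--
[2,14] 'a'=='a' → l++,r--
[3,13] 'x'=='x' → l++,r--
[4,12] 'b'=='b' → l++,r--
[5,11] 'y'!='b' → stop

5 moves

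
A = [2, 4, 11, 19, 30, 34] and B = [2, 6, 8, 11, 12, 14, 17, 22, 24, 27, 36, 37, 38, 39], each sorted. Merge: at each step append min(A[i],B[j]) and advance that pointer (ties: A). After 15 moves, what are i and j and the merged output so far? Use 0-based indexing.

[i=0,j=0] A[i]=2<=B[j]=2 take 2 → i++
[i=1,j=0] A[i]=4>B[j]=2 take 2 → j++
[i=1,j=1] A[i]=4<=B[j]=6 take 4 → i++
[i=2,j=1] A[i]=11>B[j]=6 take 6 → j++
[i=2,j=2] A[i]=11>B[j]=8 take 8 → j++
[i=2,j=3] A[i]=11<=B[j]=11 take 11 → i++
[i=3,j=3] A[i]=19>B[j]=11 take 11 → j++
[i=3,j=4] A[i]=19>B[j]=12 take 12 → j++
[i=3,j=5] A[i]=19>B[j]=14 take 14 → j++
[i=3,j=6] A[i]=19>B[j]=17 take 17 → j++
[i=3,j=7] A[i]=19<=B[j]=22 take 19 → i++
[i=4,j=7] A[i]=30>B[j]=22 take 22 → j++
[i=4,j=8] A[i]=30>B[j]=24 take 24 → j++
[i=4,j=9] A[i]=30>B[j]=27 take 27 → j++
[i=4,j=10] A[i]=30<=B[j]=36 take 30 → i++

i=5, j=10, merged so far=[2, 2, 4, 6, 8, 11, 11, 12, 14, 17, 19, 22, 24, 27, 30]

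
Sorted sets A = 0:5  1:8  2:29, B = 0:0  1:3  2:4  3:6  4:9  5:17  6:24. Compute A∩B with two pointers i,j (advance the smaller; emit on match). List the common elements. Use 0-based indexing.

intersection = []

i=0 j=0: 5>0, j++
i=0 j=1: 5>3, j++
i=0 j=2: 5>4, j++
i=0 j=3: 5<6, i++
i=1 j=3: 8>6, j++
i=1 j=4: 8<9, i++
i=2 j=4: 29>9, j++
i=2 j=5: 29>17, j++
i=2 j=6: 29>24, j++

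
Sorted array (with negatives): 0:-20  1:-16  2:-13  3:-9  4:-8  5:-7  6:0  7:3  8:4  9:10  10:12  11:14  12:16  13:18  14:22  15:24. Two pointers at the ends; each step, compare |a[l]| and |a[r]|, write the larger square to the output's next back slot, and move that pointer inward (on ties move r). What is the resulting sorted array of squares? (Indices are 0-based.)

[0, 9, 16, 49, 64, 81, 100, 144, 169, 196, 256, 256, 324, 400, 484, 576]

[0,15] |-20|<=|24| out[15]=576 → r--
[0,14] |-20|<=|22| out[14]=484 → r--
[0,13] |-20|>|18| out[13]=400 → l++
[1,13] |-16|<=|18| out[12]=324 → r--
[1,12] |-16|<=|16| out[11]=256 → r--
[1,11] |-16|>|14| out[10]=256 → l++
[2,11] |-13|<=|14| out[9]=196 → r--
[2,10] |-13|>|12| out[8]=169 → l++
[3,10] |-9|<=|12| out[7]=144 → r--
[3,9] |-9|<=|10| out[6]=100 → r--
[3,8] |-9|>|4| out[5]=81 → l++
[4,8] |-8|>|4| out[4]=64 → l++
[5,8] |-7|>|4| out[3]=49 → l++
[6,8] |0|<=|4| out[2]=16 → r--
[6,7] |0|<=|3| out[1]=9 → r--
[6,6] |0|<=|0| out[0]=0 → r--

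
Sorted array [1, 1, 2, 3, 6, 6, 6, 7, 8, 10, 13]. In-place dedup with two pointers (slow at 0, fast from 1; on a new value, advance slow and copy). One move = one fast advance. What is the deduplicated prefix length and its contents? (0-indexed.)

(s=0,f=1) a[fast]=1=a[slow] dup → fast++
(s=0,f=2) a[fast]=2≠a[slow]=1 write a[1]=2 → slow++,fast++
(s=1,f=3) a[fast]=3≠a[slow]=2 write a[2]=3 → slow++,fast++
(s=2,f=4) a[fast]=6≠a[slow]=3 write a[3]=6 → slow++,fast++
(s=3,f=5) a[fast]=6=a[slow] dup → fast++
(s=3,f=6) a[fast]=6=a[slow] dup → fast++
(s=3,f=7) a[fast]=7≠a[slow]=6 write a[4]=7 → slow++,fast++
(s=4,f=8) a[fast]=8≠a[slow]=7 write a[5]=8 → slow++,fast++
(s=5,f=9) a[fast]=10≠a[slow]=8 write a[6]=10 → slow++,fast++
(s=6,f=10) a[fast]=13≠a[slow]=10 write a[7]=13 → slow++,fast++

length 8; prefix = [1, 2, 3, 6, 7, 8, 10, 13]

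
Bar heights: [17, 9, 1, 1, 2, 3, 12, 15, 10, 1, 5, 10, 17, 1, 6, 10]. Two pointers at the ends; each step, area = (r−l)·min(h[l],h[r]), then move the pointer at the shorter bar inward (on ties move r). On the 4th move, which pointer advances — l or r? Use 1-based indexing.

[1,16] min(17,10)*15=150 best=150 * → r--
[1,15] min(17,6)*14=84 best=150 → r--
[1,14] min(17,1)*13=13 best=150 → r--
[1,13] min(17,17)*12=204 best=204 * → r--

r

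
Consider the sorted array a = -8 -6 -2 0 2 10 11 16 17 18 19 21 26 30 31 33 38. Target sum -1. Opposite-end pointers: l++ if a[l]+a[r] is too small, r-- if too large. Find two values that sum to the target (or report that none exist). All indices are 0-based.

no pair

[0,16] -8+38=30 >-1 → r--
[0,15] -8+33=25 >-1 → r--
[0,14] -8+31=23 >-1 → r--
[0,13] -8+30=22 >-1 → r--
[0,12] -8+26=18 >-1 → r--
[0,11] -8+21=13 >-1 → r--
[0,10] -8+19=11 >-1 → r--
[0,9] -8+18=10 >-1 → r--
[0,8] -8+17=9 >-1 → r--
[0,7] -8+16=8 >-1 → r--
[0,6] -8+11=3 >-1 → r--
[0,5] -8+10=2 >-1 → r--
[0,4] -8+2=-6 <-1 → l++
[1,4] -6+2=-4 <-1 → l++
[2,4] -2+2=0 >-1 → r--
[2,3] -2+0=-2 <-1 → l++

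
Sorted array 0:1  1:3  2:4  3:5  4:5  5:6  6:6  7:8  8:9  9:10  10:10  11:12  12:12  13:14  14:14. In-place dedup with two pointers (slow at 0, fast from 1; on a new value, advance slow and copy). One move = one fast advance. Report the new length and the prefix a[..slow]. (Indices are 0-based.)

(s=0,f=1) a[fast]=3≠a[slow]=1 write a[1]=3 → slow++,fast++
(s=1,f=2) a[fast]=4≠a[slow]=3 write a[2]=4 → slow++,fast++
(s=2,f=3) a[fast]=5≠a[slow]=4 write a[3]=5 → slow++,fast++
(s=3,f=4) a[fast]=5=a[slow] dup → fast++
(s=3,f=5) a[fast]=6≠a[slow]=5 write a[4]=6 → slow++,fast++
(s=4,f=6) a[fast]=6=a[slow] dup → fast++
(s=4,f=7) a[fast]=8≠a[slow]=6 write a[5]=8 → slow++,fast++
(s=5,f=8) a[fast]=9≠a[slow]=8 write a[6]=9 → slow++,fast++
(s=6,f=9) a[fast]=10≠a[slow]=9 write a[7]=10 → slow++,fast++
(s=7,f=10) a[fast]=10=a[slow] dup → fast++
(s=7,f=11) a[fast]=12≠a[slow]=10 write a[8]=12 → slow++,fast++
(s=8,f=12) a[fast]=12=a[slow] dup → fast++
(s=8,f=13) a[fast]=14≠a[slow]=12 write a[9]=14 → slow++,fast++
(s=9,f=14) a[fast]=14=a[slow] dup → fast++

length 10; prefix = [1, 3, 4, 5, 6, 8, 9, 10, 12, 14]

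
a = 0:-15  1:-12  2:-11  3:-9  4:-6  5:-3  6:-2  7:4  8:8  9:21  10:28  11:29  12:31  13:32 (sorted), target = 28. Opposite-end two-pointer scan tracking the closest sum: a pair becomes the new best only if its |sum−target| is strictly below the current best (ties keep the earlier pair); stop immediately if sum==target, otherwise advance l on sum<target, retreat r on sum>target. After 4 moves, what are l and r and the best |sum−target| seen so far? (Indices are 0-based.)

l=0 r=13: -15+32=17 d=11 *, l++
l=1 r=13: -12+32=20 d=8 *, l++
l=2 r=13: -11+32=21 d=7 *, l++
l=3 r=13: -9+32=23 d=5 *, l++

l=4, r=13, best |Δ|=5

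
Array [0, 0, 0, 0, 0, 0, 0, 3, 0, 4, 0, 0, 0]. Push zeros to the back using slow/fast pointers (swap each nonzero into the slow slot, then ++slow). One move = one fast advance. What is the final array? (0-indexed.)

[3, 4, 0, 0, 0, 0, 0, 0, 0, 0, 0, 0, 0]

slow=0 fast=0: a[fast]=0, fast++
slow=0 fast=1: a[fast]=0, fast++
slow=0 fast=2: a[fast]=0, fast++
slow=0 fast=3: a[fast]=0, fast++
slow=0 fast=4: a[fast]=0, fast++
slow=0 fast=5: a[fast]=0, fast++
slow=0 fast=6: a[fast]=0, fast++
slow=0 fast=7: a[fast]=3≠0 swap→a[0]=3, slow++,fast++
slow=1 fast=8: a[fast]=0, fast++
slow=1 fast=9: a[fast]=4≠0 swap→a[1]=4, slow++,fast++
slow=2 fast=10: a[fast]=0, fast++
slow=2 fast=11: a[fast]=0, fast++
slow=2 fast=12: a[fast]=0, fast++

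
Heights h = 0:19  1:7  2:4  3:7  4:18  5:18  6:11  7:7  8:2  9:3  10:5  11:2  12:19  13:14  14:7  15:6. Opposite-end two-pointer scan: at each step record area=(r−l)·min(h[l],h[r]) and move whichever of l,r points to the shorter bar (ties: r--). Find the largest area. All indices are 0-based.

max area = 228

l=0 r=15: min(19,6)*15=90 best=90 *, r--
l=0 r=14: min(19,7)*14=98 best=98 *, r--
l=0 r=13: min(19,14)*13=182 best=182 *, r--
l=0 r=12: min(19,19)*12=228 best=228 *, r--
l=0 r=11: min(19,2)*11=22 best=228, r--
l=0 r=10: min(19,5)*10=50 best=228, r--
l=0 r=9: min(19,3)*9=27 best=228, r--
l=0 r=8: min(19,2)*8=16 best=228, r--
l=0 r=7: min(19,7)*7=49 best=228, r--
l=0 r=6: min(19,11)*6=66 best=228, r--
l=0 r=5: min(19,18)*5=90 best=228, r--
l=0 r=4: min(19,18)*4=72 best=228, r--
l=0 r=3: min(19,7)*3=21 best=228, r--
l=0 r=2: min(19,4)*2=8 best=228, r--
l=0 r=1: min(19,7)*1=7 best=228, r--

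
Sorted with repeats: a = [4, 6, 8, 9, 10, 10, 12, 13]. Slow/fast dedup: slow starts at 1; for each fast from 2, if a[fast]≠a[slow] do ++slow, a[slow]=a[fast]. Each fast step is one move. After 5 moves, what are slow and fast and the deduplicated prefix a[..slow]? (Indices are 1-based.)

slow=5, fast=7, prefix=[4, 6, 8, 9, 10]

(s=1,f=2) a[fast]=6≠a[slow]=4 write a[2]=6 → slow++,fast++
(s=2,f=3) a[fast]=8≠a[slow]=6 write a[3]=8 → slow++,fast++
(s=3,f=4) a[fast]=9≠a[slow]=8 write a[4]=9 → slow++,fast++
(s=4,f=5) a[fast]=10≠a[slow]=9 write a[5]=10 → slow++,fast++
(s=5,f=6) a[fast]=10=a[slow] dup → fast++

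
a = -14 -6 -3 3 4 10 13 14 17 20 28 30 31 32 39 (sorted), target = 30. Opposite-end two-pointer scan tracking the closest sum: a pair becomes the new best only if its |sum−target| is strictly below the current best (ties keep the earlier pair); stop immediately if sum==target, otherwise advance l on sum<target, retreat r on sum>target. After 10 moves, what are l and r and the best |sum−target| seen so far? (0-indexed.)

[0,14] -14+39=25 d=5 * → l++
[1,14] -6+39=33 d=3 * → r--
[1,13] -6+32=26 d=4 → l++
[2,13] -3+32=29 d=1 * → l++
[3,13] 3+32=35 d=5 → r--
[3,12] 3+31=34 d=4 → r--
[3,11] 3+30=33 d=3 → r--
[3,10] 3+28=31 d=1 → r--
[3,9] 3+20=23 d=7 → l++
[4,9] 4+20=24 d=6 → l++

l=5, r=9, best |Δ|=1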